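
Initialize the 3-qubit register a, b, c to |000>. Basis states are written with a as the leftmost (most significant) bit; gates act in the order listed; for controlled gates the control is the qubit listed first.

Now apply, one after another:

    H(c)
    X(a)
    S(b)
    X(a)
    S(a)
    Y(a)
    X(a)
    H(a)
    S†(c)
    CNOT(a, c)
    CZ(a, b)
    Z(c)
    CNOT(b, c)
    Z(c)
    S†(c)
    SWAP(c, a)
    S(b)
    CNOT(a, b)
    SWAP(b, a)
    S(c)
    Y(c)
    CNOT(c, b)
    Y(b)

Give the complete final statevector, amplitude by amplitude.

The final amplitudes are 0 on |000>, I/2 on |001>, I/2 on |010>, 0 on |011>, -I/2 on |100>, 0 on |101>, 0 on |110>, I/2 on |111>.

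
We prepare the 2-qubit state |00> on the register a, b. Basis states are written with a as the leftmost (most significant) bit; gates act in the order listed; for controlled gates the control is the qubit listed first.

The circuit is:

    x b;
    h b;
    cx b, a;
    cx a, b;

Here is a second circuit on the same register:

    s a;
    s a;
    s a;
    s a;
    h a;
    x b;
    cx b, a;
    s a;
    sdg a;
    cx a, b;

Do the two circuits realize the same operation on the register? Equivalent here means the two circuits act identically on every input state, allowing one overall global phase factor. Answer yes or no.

No: there is an input state on which the two circuits produce genuinely different outputs (not merely differing by a phase).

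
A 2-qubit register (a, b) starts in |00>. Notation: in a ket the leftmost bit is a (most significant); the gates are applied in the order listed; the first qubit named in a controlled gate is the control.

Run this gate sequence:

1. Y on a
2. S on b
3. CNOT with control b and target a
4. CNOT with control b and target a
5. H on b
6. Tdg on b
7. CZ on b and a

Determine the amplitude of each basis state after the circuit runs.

After the circuit, the state carries amplitude 0 on |00>, 0 on |01>, sqrt(2)*I/2 on |10>, -sqrt(2)*exp(I*pi/4)/2 on |11>. Key observation: the block from step 3 through step 4 cancels to the identity and can be dropped.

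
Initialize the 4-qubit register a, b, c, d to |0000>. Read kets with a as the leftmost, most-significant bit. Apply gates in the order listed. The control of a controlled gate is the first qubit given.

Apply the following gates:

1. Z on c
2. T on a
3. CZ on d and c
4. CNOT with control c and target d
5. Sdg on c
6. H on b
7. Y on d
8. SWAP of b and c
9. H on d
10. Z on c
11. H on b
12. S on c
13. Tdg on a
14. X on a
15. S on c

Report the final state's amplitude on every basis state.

The final amplitudes are 0 on |0000>, 0 on |0001>, 0 on |0010>, 0 on |0011>, 0 on |0100>, 0 on |0101>, 0 on |0110>, 0 on |0111>, sqrt(2)*I/4 on |1000>, -sqrt(2)*I/4 on |1001>, sqrt(2)*I/4 on |1010>, -sqrt(2)*I/4 on |1011>, sqrt(2)*I/4 on |1100>, -sqrt(2)*I/4 on |1101>, sqrt(2)*I/4 on |1110>, -sqrt(2)*I/4 on |1111>.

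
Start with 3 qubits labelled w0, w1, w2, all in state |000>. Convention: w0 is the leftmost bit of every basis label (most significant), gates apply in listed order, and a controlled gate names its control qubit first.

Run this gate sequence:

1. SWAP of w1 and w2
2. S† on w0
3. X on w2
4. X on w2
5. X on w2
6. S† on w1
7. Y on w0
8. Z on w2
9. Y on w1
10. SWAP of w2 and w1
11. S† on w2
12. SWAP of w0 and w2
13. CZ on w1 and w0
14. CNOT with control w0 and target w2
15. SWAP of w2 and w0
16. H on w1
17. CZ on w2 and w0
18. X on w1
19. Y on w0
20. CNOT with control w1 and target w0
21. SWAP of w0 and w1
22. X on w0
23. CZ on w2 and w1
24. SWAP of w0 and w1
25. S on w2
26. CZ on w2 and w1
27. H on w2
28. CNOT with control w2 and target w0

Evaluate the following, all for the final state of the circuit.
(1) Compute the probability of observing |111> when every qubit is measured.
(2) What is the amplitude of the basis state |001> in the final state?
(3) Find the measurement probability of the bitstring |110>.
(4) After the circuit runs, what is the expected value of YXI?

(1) The probability of measuring |111> is 0.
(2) |001> carries amplitude 0 in the final state.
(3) A full measurement returns |110> with probability 1/4.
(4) The observable YXI averages to 0.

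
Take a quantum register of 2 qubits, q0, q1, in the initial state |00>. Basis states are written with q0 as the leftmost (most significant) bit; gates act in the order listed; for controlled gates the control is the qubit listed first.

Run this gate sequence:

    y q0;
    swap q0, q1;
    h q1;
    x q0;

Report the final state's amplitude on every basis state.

The resulting statevector has amplitude 0 on |00>, 0 on |01>, sqrt(2)*I/2 on |10>, -sqrt(2)*I/2 on |11>.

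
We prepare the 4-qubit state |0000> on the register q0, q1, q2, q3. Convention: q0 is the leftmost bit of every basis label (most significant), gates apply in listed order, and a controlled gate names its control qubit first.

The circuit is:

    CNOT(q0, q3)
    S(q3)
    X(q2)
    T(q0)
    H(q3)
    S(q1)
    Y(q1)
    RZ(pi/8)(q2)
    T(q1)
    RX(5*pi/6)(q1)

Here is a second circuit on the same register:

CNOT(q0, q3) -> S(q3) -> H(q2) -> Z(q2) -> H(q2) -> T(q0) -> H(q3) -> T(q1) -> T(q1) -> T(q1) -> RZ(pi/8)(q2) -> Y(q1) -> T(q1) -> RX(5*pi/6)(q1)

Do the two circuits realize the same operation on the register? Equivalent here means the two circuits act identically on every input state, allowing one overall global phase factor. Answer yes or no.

No: there is an input state on which the two circuits produce genuinely different outputs (not merely differing by a phase).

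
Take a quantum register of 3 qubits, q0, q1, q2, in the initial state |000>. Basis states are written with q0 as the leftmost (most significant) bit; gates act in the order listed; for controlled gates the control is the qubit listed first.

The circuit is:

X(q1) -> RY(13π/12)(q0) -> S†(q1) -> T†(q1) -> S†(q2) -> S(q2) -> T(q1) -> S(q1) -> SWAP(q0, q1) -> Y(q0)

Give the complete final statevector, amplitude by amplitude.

The final amplitudes are -I*sqrt(6 - 3*sqrt(2))/4 + I*sqrt(sqrt(2) + 2)/4 on |000>, -I*sqrt(3*sqrt(2) + 6)/4 - I*sqrt(2 - sqrt(2))/4 on |010>, and 0 on every other basis state. Key observation: steps 3-8 multiply out to the identity, so the circuit reduces to the remaining gates.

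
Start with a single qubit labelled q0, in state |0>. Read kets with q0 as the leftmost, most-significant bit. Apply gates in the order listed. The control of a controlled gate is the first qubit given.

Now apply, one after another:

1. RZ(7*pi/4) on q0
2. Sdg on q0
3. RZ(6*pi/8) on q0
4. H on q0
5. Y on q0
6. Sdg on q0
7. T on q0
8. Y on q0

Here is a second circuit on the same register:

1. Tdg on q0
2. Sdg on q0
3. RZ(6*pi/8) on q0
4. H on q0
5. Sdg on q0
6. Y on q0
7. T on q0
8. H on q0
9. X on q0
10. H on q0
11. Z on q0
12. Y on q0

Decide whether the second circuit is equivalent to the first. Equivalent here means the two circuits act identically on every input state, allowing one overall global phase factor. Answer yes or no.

No — the two circuits implement different unitaries, even allowing a global phase.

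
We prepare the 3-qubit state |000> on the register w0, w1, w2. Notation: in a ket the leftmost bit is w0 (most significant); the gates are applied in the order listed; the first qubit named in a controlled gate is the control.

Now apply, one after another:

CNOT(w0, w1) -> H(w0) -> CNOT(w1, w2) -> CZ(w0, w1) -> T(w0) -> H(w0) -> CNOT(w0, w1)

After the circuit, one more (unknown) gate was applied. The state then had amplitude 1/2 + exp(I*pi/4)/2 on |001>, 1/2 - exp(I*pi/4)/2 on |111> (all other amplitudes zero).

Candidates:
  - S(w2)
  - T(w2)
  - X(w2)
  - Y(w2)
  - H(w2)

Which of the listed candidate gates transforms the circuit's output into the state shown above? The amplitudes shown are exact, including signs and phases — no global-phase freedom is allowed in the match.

The unique candidate consistent with the amplitudes is X(w2).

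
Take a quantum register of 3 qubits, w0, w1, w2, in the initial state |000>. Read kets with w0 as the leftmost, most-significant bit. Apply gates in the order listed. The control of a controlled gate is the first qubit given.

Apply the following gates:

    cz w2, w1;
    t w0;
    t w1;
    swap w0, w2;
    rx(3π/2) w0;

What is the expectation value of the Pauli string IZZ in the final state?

The observable IZZ averages to 1.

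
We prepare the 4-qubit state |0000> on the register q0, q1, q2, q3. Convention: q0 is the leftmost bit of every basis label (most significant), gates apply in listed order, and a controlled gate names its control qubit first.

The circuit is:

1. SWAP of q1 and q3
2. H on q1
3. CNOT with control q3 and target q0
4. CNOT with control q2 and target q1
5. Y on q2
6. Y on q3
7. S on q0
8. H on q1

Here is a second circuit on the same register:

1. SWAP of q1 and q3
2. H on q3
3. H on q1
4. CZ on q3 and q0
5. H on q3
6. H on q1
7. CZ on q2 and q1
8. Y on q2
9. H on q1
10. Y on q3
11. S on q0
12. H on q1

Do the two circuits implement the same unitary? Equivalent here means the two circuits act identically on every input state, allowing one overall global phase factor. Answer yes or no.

No: there is an input state on which the two circuits produce genuinely different outputs (not merely differing by a phase).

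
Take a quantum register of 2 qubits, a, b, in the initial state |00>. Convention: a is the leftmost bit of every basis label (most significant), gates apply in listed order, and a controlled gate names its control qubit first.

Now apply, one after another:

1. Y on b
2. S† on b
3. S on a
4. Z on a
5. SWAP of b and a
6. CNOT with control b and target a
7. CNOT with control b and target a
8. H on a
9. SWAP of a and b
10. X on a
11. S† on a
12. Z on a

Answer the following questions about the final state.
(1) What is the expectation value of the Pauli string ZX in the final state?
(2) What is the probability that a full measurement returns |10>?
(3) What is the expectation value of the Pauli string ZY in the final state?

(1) The expectation value of ZX is 1. Key observation: gates 6-7 undo each other exactly, leaving only the rest of the circuit to track.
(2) A full measurement returns |10> with probability 1/2.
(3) The observable ZY averages to 0.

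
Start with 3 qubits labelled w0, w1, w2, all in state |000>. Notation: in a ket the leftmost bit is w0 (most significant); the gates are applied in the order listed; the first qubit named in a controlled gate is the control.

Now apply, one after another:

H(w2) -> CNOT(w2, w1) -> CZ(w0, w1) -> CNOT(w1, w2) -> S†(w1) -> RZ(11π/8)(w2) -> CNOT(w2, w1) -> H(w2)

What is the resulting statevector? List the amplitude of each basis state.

The resulting statevector has amplitude -exp(5*I*pi/16)/2 on |000>, -exp(5*I*pi/16)/2 on |001>, exp(13*I*pi/16)/2 on |010>, exp(13*I*pi/16)/2 on |011>, 0 on |100>, 0 on |101>, 0 on |110>, 0 on |111>.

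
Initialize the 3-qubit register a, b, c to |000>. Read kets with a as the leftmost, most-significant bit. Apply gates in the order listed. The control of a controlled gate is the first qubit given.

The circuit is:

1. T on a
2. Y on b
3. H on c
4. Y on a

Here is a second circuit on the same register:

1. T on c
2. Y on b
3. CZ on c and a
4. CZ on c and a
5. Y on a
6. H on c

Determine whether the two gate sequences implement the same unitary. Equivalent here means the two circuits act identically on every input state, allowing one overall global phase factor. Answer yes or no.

No: there is an input state on which the two circuits produce genuinely different outputs (not merely differing by a phase).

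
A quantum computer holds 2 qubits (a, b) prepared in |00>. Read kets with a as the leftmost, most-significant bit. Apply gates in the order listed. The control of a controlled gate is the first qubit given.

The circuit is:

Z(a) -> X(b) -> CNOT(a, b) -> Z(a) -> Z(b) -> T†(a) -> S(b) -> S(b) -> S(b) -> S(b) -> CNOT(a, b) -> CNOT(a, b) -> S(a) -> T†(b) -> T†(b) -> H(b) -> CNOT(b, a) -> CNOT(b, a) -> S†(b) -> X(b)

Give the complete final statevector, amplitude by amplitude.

The final amplitudes are -sqrt(2)/2 on |00>, sqrt(2)*I/2 on |01>, 0 on |10>, 0 on |11>. Key observation: steps 7-10 multiply out to the identity, so the circuit reduces to the remaining gates.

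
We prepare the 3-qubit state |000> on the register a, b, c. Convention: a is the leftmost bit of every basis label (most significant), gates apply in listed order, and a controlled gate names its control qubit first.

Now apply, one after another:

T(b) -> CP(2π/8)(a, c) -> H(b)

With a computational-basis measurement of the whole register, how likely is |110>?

The probability of measuring |110> is 0.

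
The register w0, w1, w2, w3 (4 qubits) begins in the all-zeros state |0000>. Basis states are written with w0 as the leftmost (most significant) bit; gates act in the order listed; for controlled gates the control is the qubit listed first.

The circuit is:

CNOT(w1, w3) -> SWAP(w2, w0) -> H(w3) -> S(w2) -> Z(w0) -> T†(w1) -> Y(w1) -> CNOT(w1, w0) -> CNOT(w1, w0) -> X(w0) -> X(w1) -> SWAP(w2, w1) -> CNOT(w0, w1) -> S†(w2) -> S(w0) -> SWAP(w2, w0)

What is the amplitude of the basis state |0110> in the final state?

The final state's coefficient on |0110> equals -sqrt(2)/2.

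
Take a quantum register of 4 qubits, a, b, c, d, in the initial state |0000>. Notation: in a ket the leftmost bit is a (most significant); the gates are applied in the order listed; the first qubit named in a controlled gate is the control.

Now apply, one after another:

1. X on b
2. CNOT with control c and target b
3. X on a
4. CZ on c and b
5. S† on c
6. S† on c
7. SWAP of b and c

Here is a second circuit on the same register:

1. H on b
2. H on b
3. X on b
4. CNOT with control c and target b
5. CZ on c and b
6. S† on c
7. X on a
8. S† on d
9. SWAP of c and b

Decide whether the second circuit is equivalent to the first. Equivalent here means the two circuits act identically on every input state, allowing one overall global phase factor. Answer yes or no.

No: there is an input state on which the two circuits produce genuinely different outputs (not merely differing by a phase).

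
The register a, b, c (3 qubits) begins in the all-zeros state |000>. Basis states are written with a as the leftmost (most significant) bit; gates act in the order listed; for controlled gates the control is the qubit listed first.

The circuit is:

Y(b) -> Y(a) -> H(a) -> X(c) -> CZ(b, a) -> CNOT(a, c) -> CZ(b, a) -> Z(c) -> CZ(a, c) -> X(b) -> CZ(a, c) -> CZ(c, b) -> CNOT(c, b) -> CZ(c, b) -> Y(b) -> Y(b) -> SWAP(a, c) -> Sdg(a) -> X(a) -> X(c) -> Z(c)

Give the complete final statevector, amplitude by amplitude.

The final amplitudes are -sqrt(2)*I/2 on |011>, sqrt(2)/2 on |100>, and 0 on every other basis state.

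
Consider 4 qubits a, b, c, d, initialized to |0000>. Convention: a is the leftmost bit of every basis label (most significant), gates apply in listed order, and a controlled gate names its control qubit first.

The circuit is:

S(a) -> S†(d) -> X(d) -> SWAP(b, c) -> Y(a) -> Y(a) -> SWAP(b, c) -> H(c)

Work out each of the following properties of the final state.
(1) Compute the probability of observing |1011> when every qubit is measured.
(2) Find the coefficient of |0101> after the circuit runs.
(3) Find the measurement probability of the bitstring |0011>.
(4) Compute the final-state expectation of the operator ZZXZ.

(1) A full measurement returns |1011> with probability 0.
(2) |0101> carries amplitude 0 in the final state.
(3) Outcome |0011> occurs with probability 1/2.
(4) The observable ZZXZ averages to -1.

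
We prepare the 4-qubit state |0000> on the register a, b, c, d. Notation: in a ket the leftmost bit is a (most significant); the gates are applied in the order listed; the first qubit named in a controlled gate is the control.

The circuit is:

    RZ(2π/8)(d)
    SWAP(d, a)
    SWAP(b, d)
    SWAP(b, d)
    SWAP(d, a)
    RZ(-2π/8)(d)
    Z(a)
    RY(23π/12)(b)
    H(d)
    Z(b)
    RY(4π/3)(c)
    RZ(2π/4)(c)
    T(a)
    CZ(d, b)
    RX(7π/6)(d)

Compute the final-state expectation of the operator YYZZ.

In the final state, YYZZ has expectation 0. Key observation: the block from step 1 through step 6 cancels to the identity and can be dropped.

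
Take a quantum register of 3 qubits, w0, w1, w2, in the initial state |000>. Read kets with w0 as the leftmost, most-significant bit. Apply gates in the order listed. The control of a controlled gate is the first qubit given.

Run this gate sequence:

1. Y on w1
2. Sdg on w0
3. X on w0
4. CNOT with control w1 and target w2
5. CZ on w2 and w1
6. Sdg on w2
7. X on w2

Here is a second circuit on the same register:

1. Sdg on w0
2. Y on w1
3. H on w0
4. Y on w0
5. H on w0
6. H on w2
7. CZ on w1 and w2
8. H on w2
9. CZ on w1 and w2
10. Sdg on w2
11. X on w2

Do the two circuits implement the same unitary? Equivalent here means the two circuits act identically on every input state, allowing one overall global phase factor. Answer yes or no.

No — the two circuits implement different unitaries, even allowing a global phase.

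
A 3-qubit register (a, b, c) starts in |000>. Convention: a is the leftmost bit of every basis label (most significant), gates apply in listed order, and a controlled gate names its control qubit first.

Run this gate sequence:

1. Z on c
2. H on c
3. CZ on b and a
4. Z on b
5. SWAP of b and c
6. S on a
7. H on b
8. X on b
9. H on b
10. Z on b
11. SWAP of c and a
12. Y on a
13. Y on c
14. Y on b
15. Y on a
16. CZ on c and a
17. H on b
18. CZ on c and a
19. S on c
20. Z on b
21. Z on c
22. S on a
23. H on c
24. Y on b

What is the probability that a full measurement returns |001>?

The probability of measuring |001> is 1/2. Key observation: gates 7-10 undo each other exactly, leaving only the rest of the circuit to track.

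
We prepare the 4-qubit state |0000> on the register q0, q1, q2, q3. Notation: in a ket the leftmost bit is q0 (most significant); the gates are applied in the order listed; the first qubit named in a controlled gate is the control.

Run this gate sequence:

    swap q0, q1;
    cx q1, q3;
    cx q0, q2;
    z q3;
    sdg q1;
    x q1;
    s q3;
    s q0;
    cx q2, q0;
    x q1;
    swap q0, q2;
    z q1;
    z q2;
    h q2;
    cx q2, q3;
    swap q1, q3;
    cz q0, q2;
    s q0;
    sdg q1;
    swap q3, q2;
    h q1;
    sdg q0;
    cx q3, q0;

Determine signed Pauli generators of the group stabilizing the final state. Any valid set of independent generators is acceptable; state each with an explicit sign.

The final state is stabilized by the group generated by -XZIY, +IXIZ, +ZIIZ, +IIZI; other independent generating sets are equally valid.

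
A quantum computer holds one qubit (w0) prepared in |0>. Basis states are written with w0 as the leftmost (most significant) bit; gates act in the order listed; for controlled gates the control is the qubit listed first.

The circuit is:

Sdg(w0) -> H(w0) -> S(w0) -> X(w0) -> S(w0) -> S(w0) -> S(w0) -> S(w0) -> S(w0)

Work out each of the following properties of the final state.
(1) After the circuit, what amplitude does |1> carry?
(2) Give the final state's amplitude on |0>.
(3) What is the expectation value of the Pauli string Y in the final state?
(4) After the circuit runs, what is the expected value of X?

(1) |1> carries amplitude sqrt(2)*I/2 in the final state. Key observation: steps 6-9 multiply out to the identity, so the circuit reduces to the remaining gates.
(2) The amplitude on |0> is sqrt(2)*I/2.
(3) In the final state, Y has expectation 0.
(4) In the final state, X has expectation 1.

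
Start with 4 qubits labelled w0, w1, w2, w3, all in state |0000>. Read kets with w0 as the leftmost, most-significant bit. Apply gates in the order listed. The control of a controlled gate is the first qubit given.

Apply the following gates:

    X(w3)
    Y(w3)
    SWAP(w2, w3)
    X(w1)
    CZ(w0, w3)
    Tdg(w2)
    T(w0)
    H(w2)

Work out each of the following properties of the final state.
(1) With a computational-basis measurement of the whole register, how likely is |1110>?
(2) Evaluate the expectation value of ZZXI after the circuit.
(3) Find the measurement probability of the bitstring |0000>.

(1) Outcome |1110> occurs with probability 0.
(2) In the final state, ZZXI has expectation -1.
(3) The probability of measuring |0000> is 0.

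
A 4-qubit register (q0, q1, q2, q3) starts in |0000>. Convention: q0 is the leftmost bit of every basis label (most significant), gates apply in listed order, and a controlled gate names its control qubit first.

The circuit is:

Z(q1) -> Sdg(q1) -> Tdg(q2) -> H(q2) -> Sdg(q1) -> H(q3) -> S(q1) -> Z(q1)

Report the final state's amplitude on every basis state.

The resulting statevector has amplitude 1/2 on |0000>, 1/2 on |0001>, 1/2 on |0010>, 1/2 on |0011>, and 0 on every other basis state.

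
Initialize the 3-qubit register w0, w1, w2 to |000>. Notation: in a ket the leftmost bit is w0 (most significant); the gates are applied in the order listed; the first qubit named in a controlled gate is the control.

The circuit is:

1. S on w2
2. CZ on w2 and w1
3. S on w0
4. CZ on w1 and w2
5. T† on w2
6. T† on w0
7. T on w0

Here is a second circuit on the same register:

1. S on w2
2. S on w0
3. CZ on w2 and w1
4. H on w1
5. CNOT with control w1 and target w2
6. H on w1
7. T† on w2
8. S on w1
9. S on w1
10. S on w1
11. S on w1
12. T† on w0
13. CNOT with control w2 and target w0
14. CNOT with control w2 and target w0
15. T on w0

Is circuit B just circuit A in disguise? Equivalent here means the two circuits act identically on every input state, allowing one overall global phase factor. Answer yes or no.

No — the two circuits implement different unitaries, even allowing a global phase.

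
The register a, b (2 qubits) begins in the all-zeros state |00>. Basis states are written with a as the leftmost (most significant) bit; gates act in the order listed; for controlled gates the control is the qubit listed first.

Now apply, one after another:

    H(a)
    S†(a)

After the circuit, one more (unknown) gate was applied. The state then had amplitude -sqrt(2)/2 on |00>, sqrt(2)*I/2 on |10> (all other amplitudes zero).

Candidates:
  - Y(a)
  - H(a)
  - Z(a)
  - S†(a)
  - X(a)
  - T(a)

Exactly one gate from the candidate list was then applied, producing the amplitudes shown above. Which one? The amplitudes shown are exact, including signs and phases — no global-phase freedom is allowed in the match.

It was Y(a) that produced the state shown.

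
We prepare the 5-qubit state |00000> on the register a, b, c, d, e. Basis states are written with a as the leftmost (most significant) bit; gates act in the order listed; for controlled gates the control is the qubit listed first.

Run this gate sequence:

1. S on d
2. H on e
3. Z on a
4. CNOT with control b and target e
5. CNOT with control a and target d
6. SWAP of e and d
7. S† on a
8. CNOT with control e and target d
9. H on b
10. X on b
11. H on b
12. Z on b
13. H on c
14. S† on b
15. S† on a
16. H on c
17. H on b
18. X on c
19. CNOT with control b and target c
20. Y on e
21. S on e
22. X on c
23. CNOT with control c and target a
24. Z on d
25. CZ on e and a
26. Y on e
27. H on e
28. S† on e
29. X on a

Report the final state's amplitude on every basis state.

After the circuit, the state carries amplitude -sqrt(2)*I/4 on |01100>, -sqrt(2)/4 on |01101>, sqrt(2)*I/4 on |01110>, sqrt(2)/4 on |01111>, sqrt(2)*I/4 on |10000>, sqrt(2)/4 on |10001>, -sqrt(2)*I/4 on |10010>, -sqrt(2)/4 on |10011>, and 0 on every other basis state. Key observation: the block from step 9 through step 12 cancels to the identity and can be dropped.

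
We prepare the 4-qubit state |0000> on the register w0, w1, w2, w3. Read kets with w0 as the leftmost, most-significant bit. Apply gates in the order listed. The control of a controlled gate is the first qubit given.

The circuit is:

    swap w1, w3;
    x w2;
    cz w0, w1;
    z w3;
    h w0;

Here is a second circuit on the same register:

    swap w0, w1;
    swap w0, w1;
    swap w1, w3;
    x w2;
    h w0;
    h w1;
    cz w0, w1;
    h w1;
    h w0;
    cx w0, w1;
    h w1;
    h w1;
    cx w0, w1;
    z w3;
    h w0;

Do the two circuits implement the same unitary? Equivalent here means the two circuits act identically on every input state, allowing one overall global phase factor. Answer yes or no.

No, they are not equivalent — no single phase factor reconciles the two unitaries.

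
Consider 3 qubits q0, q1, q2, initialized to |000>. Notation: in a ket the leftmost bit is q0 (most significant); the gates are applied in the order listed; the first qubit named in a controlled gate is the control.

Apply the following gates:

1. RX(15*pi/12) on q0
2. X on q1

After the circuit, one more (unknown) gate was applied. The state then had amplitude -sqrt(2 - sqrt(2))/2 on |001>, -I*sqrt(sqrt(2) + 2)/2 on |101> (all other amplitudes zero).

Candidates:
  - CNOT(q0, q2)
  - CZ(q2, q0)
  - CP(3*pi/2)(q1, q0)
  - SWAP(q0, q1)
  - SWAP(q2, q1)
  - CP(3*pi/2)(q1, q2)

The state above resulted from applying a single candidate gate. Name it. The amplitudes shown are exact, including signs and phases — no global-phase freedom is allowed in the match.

The unique candidate consistent with the amplitudes is SWAP(q2, q1).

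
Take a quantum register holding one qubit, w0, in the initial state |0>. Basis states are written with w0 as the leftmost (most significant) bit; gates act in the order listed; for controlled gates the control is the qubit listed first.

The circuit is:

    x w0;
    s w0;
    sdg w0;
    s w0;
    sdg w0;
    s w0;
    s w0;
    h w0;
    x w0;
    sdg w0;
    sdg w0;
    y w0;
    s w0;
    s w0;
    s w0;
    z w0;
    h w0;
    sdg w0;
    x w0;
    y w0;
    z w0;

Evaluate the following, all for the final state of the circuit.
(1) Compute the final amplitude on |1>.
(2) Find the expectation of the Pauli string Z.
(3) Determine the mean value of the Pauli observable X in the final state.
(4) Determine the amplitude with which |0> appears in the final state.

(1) The amplitude on |1> is -1/2 + I/2.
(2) In the final state, Z has expectation 0.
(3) In the final state, X has expectation 1.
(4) |0> carries amplitude -1/2 + I/2 in the final state.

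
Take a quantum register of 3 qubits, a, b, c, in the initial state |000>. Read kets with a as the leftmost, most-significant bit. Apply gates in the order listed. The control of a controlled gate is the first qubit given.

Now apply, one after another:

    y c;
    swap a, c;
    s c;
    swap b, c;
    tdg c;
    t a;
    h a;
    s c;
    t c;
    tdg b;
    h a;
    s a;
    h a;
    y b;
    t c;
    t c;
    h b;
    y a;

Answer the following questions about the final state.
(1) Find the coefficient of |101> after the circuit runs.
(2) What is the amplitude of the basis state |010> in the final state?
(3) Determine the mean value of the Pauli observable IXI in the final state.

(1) The final state's coefficient on |101> equals 0.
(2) The amplitude on |010> is -exp(I*pi/4)/2.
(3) The observable IXI averages to -1.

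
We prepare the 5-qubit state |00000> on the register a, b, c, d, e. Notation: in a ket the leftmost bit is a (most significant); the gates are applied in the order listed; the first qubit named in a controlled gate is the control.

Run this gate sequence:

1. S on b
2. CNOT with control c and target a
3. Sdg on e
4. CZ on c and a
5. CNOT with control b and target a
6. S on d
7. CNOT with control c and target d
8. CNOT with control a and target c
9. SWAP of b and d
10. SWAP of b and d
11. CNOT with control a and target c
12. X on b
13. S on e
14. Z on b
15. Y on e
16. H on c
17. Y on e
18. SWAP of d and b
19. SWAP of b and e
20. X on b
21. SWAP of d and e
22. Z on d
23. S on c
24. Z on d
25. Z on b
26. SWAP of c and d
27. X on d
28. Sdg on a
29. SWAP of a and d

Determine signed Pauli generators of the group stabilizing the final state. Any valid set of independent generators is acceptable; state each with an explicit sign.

The stabilizer group can be generated by -YIIII, -IZIII, +IIZII, +IIIZI, -IIIIZ, among other valid generating sets. Key observation: steps 8-11 multiply out to the identity, so the circuit reduces to the remaining gates.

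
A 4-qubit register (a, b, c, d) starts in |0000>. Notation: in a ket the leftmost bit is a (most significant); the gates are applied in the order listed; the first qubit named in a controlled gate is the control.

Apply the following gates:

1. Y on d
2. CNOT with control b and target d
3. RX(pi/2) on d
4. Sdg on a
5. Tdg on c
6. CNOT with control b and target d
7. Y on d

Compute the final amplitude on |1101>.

|1101> carries amplitude 0 in the final state.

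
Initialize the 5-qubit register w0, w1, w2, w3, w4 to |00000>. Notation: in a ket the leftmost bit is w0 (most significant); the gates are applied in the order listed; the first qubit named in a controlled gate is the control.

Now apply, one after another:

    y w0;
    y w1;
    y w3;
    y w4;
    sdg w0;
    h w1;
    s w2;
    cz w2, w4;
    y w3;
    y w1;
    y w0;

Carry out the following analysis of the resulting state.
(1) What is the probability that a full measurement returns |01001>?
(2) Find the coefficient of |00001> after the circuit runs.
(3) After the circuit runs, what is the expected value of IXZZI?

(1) Outcome |01001> occurs with probability 1/2.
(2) |00001> carries amplitude -sqrt(2)/2 in the final state.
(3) In the final state, IXZZI has expectation 1.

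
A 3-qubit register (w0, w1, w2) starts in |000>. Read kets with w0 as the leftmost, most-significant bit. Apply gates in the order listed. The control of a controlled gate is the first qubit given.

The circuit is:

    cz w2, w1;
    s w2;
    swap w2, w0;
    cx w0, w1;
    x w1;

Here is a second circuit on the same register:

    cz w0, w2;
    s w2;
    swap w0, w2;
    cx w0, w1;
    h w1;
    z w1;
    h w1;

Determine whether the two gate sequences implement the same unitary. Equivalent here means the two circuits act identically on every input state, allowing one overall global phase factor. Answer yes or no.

No — the two circuits implement different unitaries, even allowing a global phase.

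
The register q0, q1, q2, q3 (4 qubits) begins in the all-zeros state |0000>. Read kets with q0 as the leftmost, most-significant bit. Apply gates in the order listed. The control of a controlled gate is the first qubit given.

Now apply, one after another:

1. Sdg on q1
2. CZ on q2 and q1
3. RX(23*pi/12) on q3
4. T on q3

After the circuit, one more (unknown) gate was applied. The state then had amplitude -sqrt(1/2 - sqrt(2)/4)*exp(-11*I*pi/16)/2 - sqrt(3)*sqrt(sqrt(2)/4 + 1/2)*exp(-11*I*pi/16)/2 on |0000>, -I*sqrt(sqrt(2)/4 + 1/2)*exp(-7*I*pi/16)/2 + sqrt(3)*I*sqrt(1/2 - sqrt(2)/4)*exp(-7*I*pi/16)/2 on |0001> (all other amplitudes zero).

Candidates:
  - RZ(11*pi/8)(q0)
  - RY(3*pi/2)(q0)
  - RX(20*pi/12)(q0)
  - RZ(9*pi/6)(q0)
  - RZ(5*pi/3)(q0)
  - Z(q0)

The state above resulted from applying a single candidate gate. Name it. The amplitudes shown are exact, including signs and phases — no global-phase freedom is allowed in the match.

It was RZ(11*pi/8)(q0) that produced the state shown.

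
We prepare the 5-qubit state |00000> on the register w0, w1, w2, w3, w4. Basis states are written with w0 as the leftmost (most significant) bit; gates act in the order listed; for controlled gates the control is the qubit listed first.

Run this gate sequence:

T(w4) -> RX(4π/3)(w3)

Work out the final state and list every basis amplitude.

The final amplitudes are -1/2 on |00000>, -sqrt(3)*I/2 on |00010>, and 0 on every other basis state.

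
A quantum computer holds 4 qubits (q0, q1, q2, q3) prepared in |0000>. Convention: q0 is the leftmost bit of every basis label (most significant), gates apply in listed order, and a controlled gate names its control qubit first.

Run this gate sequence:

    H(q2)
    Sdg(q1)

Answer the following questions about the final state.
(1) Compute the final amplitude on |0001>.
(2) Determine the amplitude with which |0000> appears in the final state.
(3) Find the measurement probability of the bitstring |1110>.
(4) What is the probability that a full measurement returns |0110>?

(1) The final state's coefficient on |0001> equals 0.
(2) |0000> carries amplitude sqrt(2)/2 in the final state.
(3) The probability of measuring |1110> is 0.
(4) Outcome |0110> occurs with probability 0.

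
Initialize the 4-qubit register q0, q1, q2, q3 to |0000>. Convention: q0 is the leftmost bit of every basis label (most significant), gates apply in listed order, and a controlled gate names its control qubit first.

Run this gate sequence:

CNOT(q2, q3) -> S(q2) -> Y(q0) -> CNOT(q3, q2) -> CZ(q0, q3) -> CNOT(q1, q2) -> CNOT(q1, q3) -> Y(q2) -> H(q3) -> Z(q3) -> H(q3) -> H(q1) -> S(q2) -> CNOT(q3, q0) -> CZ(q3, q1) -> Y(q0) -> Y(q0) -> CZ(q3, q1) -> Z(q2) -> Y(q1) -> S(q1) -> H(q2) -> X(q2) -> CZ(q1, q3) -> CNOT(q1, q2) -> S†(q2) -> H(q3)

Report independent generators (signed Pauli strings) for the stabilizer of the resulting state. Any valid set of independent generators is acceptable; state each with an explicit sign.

The final state is stabilized by the group generated by -IYII, +IIYI, -IIIX, +ZIII; other independent generating sets are equally valid.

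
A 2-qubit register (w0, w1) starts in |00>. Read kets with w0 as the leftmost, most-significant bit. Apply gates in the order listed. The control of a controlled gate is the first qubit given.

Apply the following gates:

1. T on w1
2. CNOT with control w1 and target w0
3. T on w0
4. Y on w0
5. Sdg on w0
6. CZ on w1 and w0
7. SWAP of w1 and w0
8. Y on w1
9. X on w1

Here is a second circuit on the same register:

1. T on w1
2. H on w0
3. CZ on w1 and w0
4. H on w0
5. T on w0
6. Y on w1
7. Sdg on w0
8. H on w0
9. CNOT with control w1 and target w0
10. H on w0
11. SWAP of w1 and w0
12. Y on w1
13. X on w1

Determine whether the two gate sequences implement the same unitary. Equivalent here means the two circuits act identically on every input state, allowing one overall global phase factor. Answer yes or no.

No: there is an input state on which the two circuits produce genuinely different outputs (not merely differing by a phase).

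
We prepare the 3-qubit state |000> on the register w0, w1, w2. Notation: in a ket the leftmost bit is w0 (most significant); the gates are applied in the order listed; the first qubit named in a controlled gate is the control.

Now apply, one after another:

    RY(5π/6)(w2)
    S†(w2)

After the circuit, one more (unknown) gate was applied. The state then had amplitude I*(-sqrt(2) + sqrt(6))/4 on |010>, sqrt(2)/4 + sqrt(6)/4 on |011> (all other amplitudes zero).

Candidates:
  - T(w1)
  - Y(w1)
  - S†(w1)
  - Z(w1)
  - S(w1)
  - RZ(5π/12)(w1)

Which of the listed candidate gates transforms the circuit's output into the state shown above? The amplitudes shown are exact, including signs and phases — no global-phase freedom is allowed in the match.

The applied gate was Y(w1).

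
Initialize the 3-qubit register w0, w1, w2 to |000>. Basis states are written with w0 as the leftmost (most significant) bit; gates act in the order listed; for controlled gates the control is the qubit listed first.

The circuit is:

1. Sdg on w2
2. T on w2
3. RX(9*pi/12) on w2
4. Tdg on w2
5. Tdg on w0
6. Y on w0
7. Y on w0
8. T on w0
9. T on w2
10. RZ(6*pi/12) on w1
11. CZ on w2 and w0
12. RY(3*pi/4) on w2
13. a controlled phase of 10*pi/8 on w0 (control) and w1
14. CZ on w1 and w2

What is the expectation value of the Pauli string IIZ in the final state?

The expectation value of IIZ is 1/2. Key observation: gates 4-9 undo each other exactly, leaving only the rest of the circuit to track.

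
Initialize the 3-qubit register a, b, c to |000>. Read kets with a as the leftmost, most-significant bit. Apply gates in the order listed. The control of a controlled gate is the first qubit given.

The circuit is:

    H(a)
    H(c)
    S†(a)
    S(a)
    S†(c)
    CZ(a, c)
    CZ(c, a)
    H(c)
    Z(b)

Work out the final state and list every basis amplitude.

The resulting statevector has amplitude sqrt(2)*(1 - I)/4 on |000>, sqrt(2)*(1 + I)/4 on |001>, 0 on |010>, 0 on |011>, sqrt(2)*(1 - I)/4 on |100>, sqrt(2)*(1 + I)/4 on |101>, 0 on |110>, 0 on |111>.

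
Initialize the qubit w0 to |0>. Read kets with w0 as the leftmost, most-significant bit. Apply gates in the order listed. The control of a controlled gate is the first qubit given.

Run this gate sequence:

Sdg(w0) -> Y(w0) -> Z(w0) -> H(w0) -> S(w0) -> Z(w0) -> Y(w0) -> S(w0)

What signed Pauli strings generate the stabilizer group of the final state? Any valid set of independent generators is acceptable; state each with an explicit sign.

The final state is stabilized by the group generated by -X; other independent generating sets are equally valid.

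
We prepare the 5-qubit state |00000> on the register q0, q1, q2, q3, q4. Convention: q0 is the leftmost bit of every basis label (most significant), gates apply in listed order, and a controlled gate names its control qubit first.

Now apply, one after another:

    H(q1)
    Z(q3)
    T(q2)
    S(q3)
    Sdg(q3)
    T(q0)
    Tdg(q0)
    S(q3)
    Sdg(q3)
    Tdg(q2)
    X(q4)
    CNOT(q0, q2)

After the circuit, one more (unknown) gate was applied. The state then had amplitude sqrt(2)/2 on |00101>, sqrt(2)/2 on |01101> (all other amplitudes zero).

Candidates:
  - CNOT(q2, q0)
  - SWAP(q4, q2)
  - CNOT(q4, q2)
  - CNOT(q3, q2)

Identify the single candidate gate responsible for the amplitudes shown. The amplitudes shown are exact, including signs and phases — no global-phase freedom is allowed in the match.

The unique candidate consistent with the amplitudes is CNOT(q4, q2).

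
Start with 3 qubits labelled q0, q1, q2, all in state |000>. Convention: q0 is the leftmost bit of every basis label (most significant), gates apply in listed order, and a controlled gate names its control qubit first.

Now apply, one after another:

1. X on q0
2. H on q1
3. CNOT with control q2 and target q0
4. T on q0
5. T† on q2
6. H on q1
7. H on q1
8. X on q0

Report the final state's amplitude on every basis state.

After the circuit, the state carries amplitude sqrt(2)*exp(I*pi/4)/2 on |000>, sqrt(2)*exp(I*pi/4)/2 on |010>, and 0 on every other basis state.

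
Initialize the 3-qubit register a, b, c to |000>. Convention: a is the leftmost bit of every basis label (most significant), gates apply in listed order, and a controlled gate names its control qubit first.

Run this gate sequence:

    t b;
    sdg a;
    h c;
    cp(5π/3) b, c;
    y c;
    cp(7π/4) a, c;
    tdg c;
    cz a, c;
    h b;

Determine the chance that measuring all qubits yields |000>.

Outcome |000> occurs with probability 1/4.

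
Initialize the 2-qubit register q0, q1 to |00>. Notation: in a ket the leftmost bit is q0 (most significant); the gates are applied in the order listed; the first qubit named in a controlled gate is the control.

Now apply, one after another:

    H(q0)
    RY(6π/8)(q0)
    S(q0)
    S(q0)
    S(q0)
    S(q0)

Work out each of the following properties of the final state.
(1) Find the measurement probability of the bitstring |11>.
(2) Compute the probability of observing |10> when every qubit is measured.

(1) Outcome |11> occurs with probability 0. Key observation: steps 3-6 multiply out to the identity, so the circuit reduces to the remaining gates.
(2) The probability of measuring |10> is sqrt(2)/4 + 1/2.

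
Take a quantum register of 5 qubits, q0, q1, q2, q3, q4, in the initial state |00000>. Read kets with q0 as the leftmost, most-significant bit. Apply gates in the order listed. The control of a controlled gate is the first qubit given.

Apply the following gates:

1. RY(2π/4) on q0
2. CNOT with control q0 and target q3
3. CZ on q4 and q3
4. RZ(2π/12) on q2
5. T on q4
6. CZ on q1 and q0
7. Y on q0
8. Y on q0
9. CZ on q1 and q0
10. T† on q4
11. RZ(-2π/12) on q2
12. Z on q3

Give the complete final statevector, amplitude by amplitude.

The resulting statevector has amplitude sqrt(2)/2 on |00000>, -sqrt(2)/2 on |10010>, and 0 on every other basis state. Key observation: gates 4-11 undo each other exactly, leaving only the rest of the circuit to track.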